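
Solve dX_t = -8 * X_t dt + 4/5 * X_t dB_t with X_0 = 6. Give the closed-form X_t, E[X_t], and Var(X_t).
X_t = 6 * exp((-208/25) t + (4/5) B_t); E[X_t] = 6*exp(-8*t); Var(X_t) = (36*exp(16*t/25) - 36)*exp(-16*t)

For GBM dX = mu X dt + sigma X dB with X_0 = x_0, apply Itô to Y = log X: dY = (mu - sigma^2/2) dt + sigma dB, so Y_t = log(x_0) + (mu - sigma^2/2) t + sigma B_t and hence X_t = x_0 * exp((mu - sigma^2/2) t + sigma B_t).
With mu = -8, sigma = 4/5, x_0 = 6, this gives:
  X_t = 6 * exp((-208/25) * t + (4/5) * B_t).
Since sigma*B_t ~ Normal(0, sigma^2 t), E[exp(sigma*B_t)] = exp(sigma^2 t / 2); so E[X_t] = x_0 * exp((mu - sigma^2/2) t) * exp(sigma^2 t / 2) = x_0 * exp(mu t) = 6*exp(-8*t).
Var(X_t) = E[X_t^2] - (E[X_t])^2 = x_0^2 * exp(2 mu t) * (exp(sigma^2 t) - 1) = (36*exp(16*t/25) - 36)*exp(-16*t).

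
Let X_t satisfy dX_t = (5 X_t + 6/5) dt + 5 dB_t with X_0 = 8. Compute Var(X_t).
Var(X_t) = 5*exp(10*t)/2 - 5/2

The variance V(t) = Var(X_t) satisfies V'(t) = 2 a V(t) + c^2 with V(0) = 0 (drift coefficient is linear in X, diffusion is constant). With a = 5, c = 5, the solution is
  V(t) = (c^2 / (2 a)) * (exp(2 a t) - 1)
       = (5^2 / (2*5)) * (exp(10 t) - 1)
       = 5*exp(10*t)/2 - 5/2.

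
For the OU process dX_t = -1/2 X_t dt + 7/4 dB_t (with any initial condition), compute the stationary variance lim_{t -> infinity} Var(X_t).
lim Var(X_t) = 49/16

The OU SDE dX = -theta X dt + sigma dB admits the integrating factor exp(theta t): d(exp(theta t) X_t) = sigma exp(theta t) dB_t. Integrating from 0 to t gives X_t = x_0 * exp(-theta t) + sigma * int_0^t exp(-theta (t-s)) dB_s for any initial x_0. The Itô integral has variance (by the Itô isometry) sigma^2 * int_0^t exp(-2 theta (t - s)) ds = sigma^2 * (1 - exp(-2 theta t)) / (2 theta), independent of x_0.
With theta = 1/2, sigma = 7/4:
  Var(X_t) = (7/4)^2 * (1 - exp(-2*1/2 t)) / (2 * 1/2) = 49/16 - 49*exp(-t)/16.
As t -> infinity, exp(-2*1/2 t) -> 0, so the stationary variance is sigma^2 / (2 theta) = 49/16.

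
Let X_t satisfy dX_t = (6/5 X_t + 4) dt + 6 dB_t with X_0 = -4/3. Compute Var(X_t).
Var(X_t) = 15*exp(12*t/5) - 15

The variance V(t) = Var(X_t) satisfies V'(t) = 2 a V(t) + c^2 with V(0) = 0 (drift coefficient is linear in X, diffusion is constant). With a = 6/5, c = 6, the solution is
  V(t) = (c^2 / (2 a)) * (exp(2 a t) - 1)
       = (6^2 / (2*(6/5))) * (exp((12/5) t) - 1)
       = 15*exp(12*t/5) - 15.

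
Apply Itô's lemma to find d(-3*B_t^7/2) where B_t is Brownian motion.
d(-3*B_t^7/2) = (-63*B_t^5/2) dt + (-21*B_t^6/2) dB_t

Itô's formula for f(B_t) gives d f(B_t) = f'(B_t) dB_t + (1/2) f''(B_t) dt. Compute derivatives of f(x) = -3*x^7/2:
  f'(x)  = -21*x^6/2
  f''(x) = -63*x^5
Substitute x = B_t and multiply the f'' term by 1/2:
  drift     = (1/2) * (-63*x^5) evaluated at B_t = -63*B_t^5/2
  diffusion = (-21*x^6/2) evaluated at B_t = -21*B_t^6/2
Therefore d(-3*B_t^7/2) = (-63*B_t^5/2) dt + (-21*B_t^6/2) dB_t.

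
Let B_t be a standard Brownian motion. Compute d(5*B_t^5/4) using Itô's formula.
d(5*B_t^5/4) = (25*B_t^3/2) dt + (25*B_t^4/4) dB_t

Itô's formula for f(B_t) gives d f(B_t) = f'(B_t) dB_t + (1/2) f''(B_t) dt. Compute derivatives of f(x) = 5*x^5/4:
  f'(x)  = 25*x^4/4
  f''(x) = 25*x^3
Substitute x = B_t and multiply the f'' term by 1/2:
  drift     = (1/2) * (25*x^3) evaluated at B_t = 25*B_t^3/2
  diffusion = (25*x^4/4) evaluated at B_t = 25*B_t^4/4
Therefore d(5*B_t^5/4) = (25*B_t^3/2) dt + (25*B_t^4/4) dB_t.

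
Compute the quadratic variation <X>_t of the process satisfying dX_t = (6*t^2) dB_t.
<X>_t = 36*t^5/5

For an Itô process dX_t = a(t) dt + b(t) dB_t, the quadratic variation is <X>_t = int_0^t b(s)^2 ds (the drift term does not contribute). Here b(s) = 6*s^2, so
  b(s)^2 = 36*s^4.
Integrating from 0 to t:
  <X>_t = int_0^t (36*s^4) ds = 36*t^5/5.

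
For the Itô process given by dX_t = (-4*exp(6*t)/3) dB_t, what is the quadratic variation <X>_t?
<X>_t = 4*exp(12*t)/27 - 4/27

For an Itô process dX_t = a(t) dt + b(t) dB_t, the quadratic variation is <X>_t = int_0^t b(s)^2 ds (the drift term does not contribute). Here b(s) = -4*exp(6*s)/3, so
  b(s)^2 = 16*exp(12*s)/9.
Integrating from 0 to t:
  <X>_t = int_0^t (16*exp(12*s)/9) ds = 4*exp(12*t)/27 - 4/27.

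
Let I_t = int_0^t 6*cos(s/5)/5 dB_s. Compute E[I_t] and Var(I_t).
E[I_t] = 0; Var(I_t) = 18*t/25 + 9*sin(2*t/5)/5

The Itô integral of a deterministic integrand f(s) has mean 0 because each increment f(s) * (B_{s+ds} - B_s) has mean 0. By the Itô isometry:
  Var( int_0^t f(s) dB_s ) = E[ (int_0^t f(s) dB_s)^2 ] = int_0^t f(s)^2 ds.
Here f(s) = 6*cos(s/5)/5, so f(s)^2 = 36*cos(s/5)^2/25. Integrate:
  int_0^t (36*cos(s/5)^2/25) ds = 18*t/25 + 9*sin(2*t/5)/5.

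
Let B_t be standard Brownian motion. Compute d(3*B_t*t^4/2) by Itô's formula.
d(3*B_t*t^4/2) = (6*B_t*t^3) dt + (3*t^4/2) dB_t

Itô's formula for f(t, x): d f(t, B_t) = (f_t + (1/2) f_xx) dt + f_x dB_t. Compute partials of f(t, x) = 3*t^4*x/2:
  f_t(t,x)  = 6*t^3*x
  f_x(t,x)  = 3*t^4/2
  f_xx(t,x) = 0
Assemble drift = f_t + (1/2) f_xx = 6*t^3*x and diffusion = f_x = 3*t^4/2. Substituting x = B_t:
  d(3*B_t*t^4/2) = (6*B_t*t^3) dt + (3*t^4/2) dB_t.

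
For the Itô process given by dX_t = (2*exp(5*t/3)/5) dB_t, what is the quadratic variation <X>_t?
<X>_t = 6*exp(10*t/3)/125 - 6/125

For an Itô process dX_t = a(t) dt + b(t) dB_t, the quadratic variation is <X>_t = int_0^t b(s)^2 ds (the drift term does not contribute). Here b(s) = 2*exp(5*s/3)/5, so
  b(s)^2 = 4*exp(10*s/3)/25.
Integrating from 0 to t:
  <X>_t = int_0^t (4*exp(10*s/3)/25) ds = 6*exp(10*t/3)/125 - 6/125.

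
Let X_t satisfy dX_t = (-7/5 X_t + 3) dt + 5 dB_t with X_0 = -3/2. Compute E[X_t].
E[X_t] = 15/7 - 51*exp(-7*t/5)/14

Taking expectations and using E[dB_t] = 0, the mean m(t) = E[X_t] satisfies the ODE m'(t) = a m(t) + b with m(0) = x_0. With a = -7/5, b = 3, x_0 = -3/2, the solution is
  m(t) = x_0 * exp(a t) + (b/a) * (exp(a t) - 1)
       = (-3/2) * exp((-7/5) t) + (3/(-7/5)) * (exp((-7/5) t) - 1)
       = 15/7 - 51*exp(-7*t/5)/14.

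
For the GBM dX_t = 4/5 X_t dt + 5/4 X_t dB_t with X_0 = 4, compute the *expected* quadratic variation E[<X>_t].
E[<X>_t] = 2000*exp(253*t/80)/253 - 2000/253

<X>_t = int_0^t ((5/4) * X_s)^2 ds. Taking expectation inside the integral: E[<X>_t] = (5/4)^2 * int_0^t E[X_s^2] ds. For GBM, E[X_s^2] = x_0^2 * exp((2 mu + sigma^2) s). Integrating:
  E[<X>_t] = (5/4)^2 * 4^2 * (exp((2*(4/5) + (5/4)^2) t) - 1) / (2*(4/5) + (5/4)^2)
           = (5/4)^2 * 4^2 * (exp((253/80) t) - 1) / (253/80) = 2000*exp(253*t/80)/253 - 2000/253.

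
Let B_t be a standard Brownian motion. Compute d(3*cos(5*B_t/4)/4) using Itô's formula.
d(3*cos(5*B_t/4)/4) = (-75*cos(5*B_t/4)/128) dt + (-15*sin(5*B_t/4)/16) dB_t

Itô's formula for f(B_t) gives d f(B_t) = f'(B_t) dB_t + (1/2) f''(B_t) dt. Compute derivatives of f(x) = 3*cos(5*x/4)/4:
  f'(x)  = -15*sin(5*x/4)/16
  f''(x) = -75*cos(5*x/4)/64
Substitute x = B_t and multiply the f'' term by 1/2:
  drift     = (1/2) * (-75*cos(5*x/4)/64) evaluated at B_t = -75*cos(5*B_t/4)/128
  diffusion = (-15*sin(5*x/4)/16) evaluated at B_t = -15*sin(5*B_t/4)/16
Therefore d(3*cos(5*B_t/4)/4) = (-75*cos(5*B_t/4)/128) dt + (-15*sin(5*B_t/4)/16) dB_t.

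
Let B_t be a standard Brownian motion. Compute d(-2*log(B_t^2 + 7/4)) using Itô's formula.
d(-2*log(B_t^2 + 7/4)) = (8*(4*B_t^2 - 7)/(4*B_t^2 + 7)^2) dt + (-16*B_t/(4*B_t^2 + 7)) dB_t

Itô's formula for f(B_t) gives d f(B_t) = f'(B_t) dB_t + (1/2) f''(B_t) dt. Compute derivatives of f(x) = -2*log(x^2 + 7/4):
  f'(x)  = -16*x/(4*x^2 + 7)
  f''(x) = 16*(4*x^2 - 7)/(4*x^2 + 7)^2
Substitute x = B_t and multiply the f'' term by 1/2:
  drift     = (1/2) * (16*(4*x^2 - 7)/(4*x^2 + 7)^2) evaluated at B_t = 8*(4*B_t^2 - 7)/(4*B_t^2 + 7)^2
  diffusion = (-16*x/(4*x^2 + 7)) evaluated at B_t = -16*B_t/(4*B_t^2 + 7)
Therefore d(-2*log(B_t^2 + 7/4)) = (8*(4*B_t^2 - 7)/(4*B_t^2 + 7)^2) dt + (-16*B_t/(4*B_t^2 + 7)) dB_t.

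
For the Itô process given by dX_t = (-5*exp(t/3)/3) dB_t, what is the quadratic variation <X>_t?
<X>_t = 25*exp(2*t/3)/6 - 25/6

For an Itô process dX_t = a(t) dt + b(t) dB_t, the quadratic variation is <X>_t = int_0^t b(s)^2 ds (the drift term does not contribute). Here b(s) = -5*exp(s/3)/3, so
  b(s)^2 = 25*exp(2*s/3)/9.
Integrating from 0 to t:
  <X>_t = int_0^t (25*exp(2*s/3)/9) ds = 25*exp(2*t/3)/6 - 25/6.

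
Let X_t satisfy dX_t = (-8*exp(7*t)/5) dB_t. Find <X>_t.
<X>_t = 32*exp(14*t)/175 - 32/175

For an Itô process dX_t = a(t) dt + b(t) dB_t, the quadratic variation is <X>_t = int_0^t b(s)^2 ds (the drift term does not contribute). Here b(s) = -8*exp(7*s)/5, so
  b(s)^2 = 64*exp(14*s)/25.
Integrating from 0 to t:
  <X>_t = int_0^t (64*exp(14*s)/25) ds = 32*exp(14*t)/175 - 32/175.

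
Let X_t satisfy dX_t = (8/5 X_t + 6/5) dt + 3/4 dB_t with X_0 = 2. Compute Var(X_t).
Var(X_t) = 45*exp(16*t/5)/256 - 45/256

The variance V(t) = Var(X_t) satisfies V'(t) = 2 a V(t) + c^2 with V(0) = 0 (drift coefficient is linear in X, diffusion is constant). With a = 8/5, c = 3/4, the solution is
  V(t) = (c^2 / (2 a)) * (exp(2 a t) - 1)
       = ((3/4)^2 / (2*(8/5))) * (exp((16/5) t) - 1)
       = 45*exp(16*t/5)/256 - 45/256.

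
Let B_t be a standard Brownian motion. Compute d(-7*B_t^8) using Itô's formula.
d(-7*B_t^8) = (-196*B_t^6) dt + (-56*B_t^7) dB_t

Itô's formula for f(B_t) gives d f(B_t) = f'(B_t) dB_t + (1/2) f''(B_t) dt. Compute derivatives of f(x) = -7*x^8:
  f'(x)  = -56*x^7
  f''(x) = -392*x^6
Substitute x = B_t and multiply the f'' term by 1/2:
  drift     = (1/2) * (-392*x^6) evaluated at B_t = -196*B_t^6
  diffusion = (-56*x^7) evaluated at B_t = -56*B_t^7
Therefore d(-7*B_t^8) = (-196*B_t^6) dt + (-56*B_t^7) dB_t.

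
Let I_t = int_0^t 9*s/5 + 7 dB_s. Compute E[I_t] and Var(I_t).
E[I_t] = 0; Var(I_t) = t*(27*t^2 + 315*t + 1225)/25

The Itô integral of a deterministic integrand f(s) has mean 0 because each increment f(s) * (B_{s+ds} - B_s) has mean 0. By the Itô isometry:
  Var( int_0^t f(s) dB_s ) = E[ (int_0^t f(s) dB_s)^2 ] = int_0^t f(s)^2 ds.
Here f(s) = 9*s/5 + 7, so f(s)^2 = (9*s + 35)^2/25. Integrate:
  int_0^t ((9*s + 35)^2/25) ds = t*(27*t^2 + 315*t + 1225)/25.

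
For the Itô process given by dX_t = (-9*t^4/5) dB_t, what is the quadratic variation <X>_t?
<X>_t = 9*t^9/25

For an Itô process dX_t = a(t) dt + b(t) dB_t, the quadratic variation is <X>_t = int_0^t b(s)^2 ds (the drift term does not contribute). Here b(s) = -9*s^4/5, so
  b(s)^2 = 81*s^8/25.
Integrating from 0 to t:
  <X>_t = int_0^t (81*s^8/25) ds = 9*t^9/25.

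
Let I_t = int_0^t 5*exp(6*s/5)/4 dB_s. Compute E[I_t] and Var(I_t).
E[I_t] = 0; Var(I_t) = 125*exp(12*t/5)/192 - 125/192

The Itô integral of a deterministic integrand f(s) has mean 0 because each increment f(s) * (B_{s+ds} - B_s) has mean 0. By the Itô isometry:
  Var( int_0^t f(s) dB_s ) = E[ (int_0^t f(s) dB_s)^2 ] = int_0^t f(s)^2 ds.
Here f(s) = 5*exp(6*s/5)/4, so f(s)^2 = 25*exp(12*s/5)/16. Integrate:
  int_0^t (25*exp(12*s/5)/16) ds = 125*exp(12*t/5)/192 - 125/192.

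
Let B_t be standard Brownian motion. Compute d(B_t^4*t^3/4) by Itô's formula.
d(B_t^4*t^3/4) = (3*B_t^2*t^2*(B_t^2 + 2*t)/4) dt + (B_t^3*t^3) dB_t

Itô's formula for f(t, x): d f(t, B_t) = (f_t + (1/2) f_xx) dt + f_x dB_t. Compute partials of f(t, x) = t^3*x^4/4:
  f_t(t,x)  = 3*t^2*x^4/4
  f_x(t,x)  = t^3*x^3
  f_xx(t,x) = 3*t^3*x^2
Assemble drift = f_t + (1/2) f_xx = 3*t^2*x^2*(2*t + x^2)/4 and diffusion = f_x = t^3*x^3. Substituting x = B_t:
  d(B_t^4*t^3/4) = (3*B_t^2*t^2*(B_t^2 + 2*t)/4) dt + (B_t^3*t^3) dB_t.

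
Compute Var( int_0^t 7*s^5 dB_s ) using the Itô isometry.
Var = 49*t^11/11

The Itô integral of a deterministic integrand f(s) has mean 0 because each increment f(s) * (B_{s+ds} - B_s) has mean 0. By the Itô isometry:
  Var( int_0^t f(s) dB_s ) = E[ (int_0^t f(s) dB_s)^2 ] = int_0^t f(s)^2 ds.
Here f(s) = 7*s^5, so f(s)^2 = 49*s^10. Integrate:
  int_0^t (49*s^10) ds = 49*t^11/11.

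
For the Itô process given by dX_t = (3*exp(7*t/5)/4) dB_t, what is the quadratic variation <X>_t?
<X>_t = 45*exp(14*t/5)/224 - 45/224

For an Itô process dX_t = a(t) dt + b(t) dB_t, the quadratic variation is <X>_t = int_0^t b(s)^2 ds (the drift term does not contribute). Here b(s) = 3*exp(7*s/5)/4, so
  b(s)^2 = 9*exp(14*s/5)/16.
Integrating from 0 to t:
  <X>_t = int_0^t (9*exp(14*s/5)/16) ds = 45*exp(14*t/5)/224 - 45/224.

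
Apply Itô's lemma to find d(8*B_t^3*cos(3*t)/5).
d(8*B_t^3*cos(3*t)/5) = (24*B_t*(-B_t^2*sin(3*t) + cos(3*t))/5) dt + (24*B_t^2*cos(3*t)/5) dB_t

Itô's formula for f(t, x): d f(t, B_t) = (f_t + (1/2) f_xx) dt + f_x dB_t. Compute partials of f(t, x) = 8*x^3*cos(3*t)/5:
  f_t(t,x)  = -24*x^3*sin(3*t)/5
  f_x(t,x)  = 24*x^2*cos(3*t)/5
  f_xx(t,x) = 48*x*cos(3*t)/5
Assemble drift = f_t + (1/2) f_xx = 24*x*(-x^2*sin(3*t) + cos(3*t))/5 and diffusion = f_x = 24*x^2*cos(3*t)/5. Substituting x = B_t:
  d(8*B_t^3*cos(3*t)/5) = (24*B_t*(-B_t^2*sin(3*t) + cos(3*t))/5) dt + (24*B_t^2*cos(3*t)/5) dB_t.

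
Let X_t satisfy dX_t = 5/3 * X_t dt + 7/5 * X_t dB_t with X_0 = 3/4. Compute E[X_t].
E[X_t] = 3*exp(5*t/3)/4

For GBM dX = mu X dt + sigma X dB with X_0 = x_0, apply Itô to Y = log X: dY = (mu - sigma^2/2) dt + sigma dB, so Y_t = log(x_0) + (mu - sigma^2/2) t + sigma B_t and hence X_t = x_0 * exp((mu - sigma^2/2) t + sigma B_t).
With mu = 5/3, sigma = 7/5, x_0 = 3/4, this gives:
  X_t = 3/4 * exp((103/150) * t + (7/5) * B_t).
Since sigma*B_t ~ Normal(0, sigma^2 t), E[exp(sigma*B_t)] = exp(sigma^2 t / 2); so E[X_t] = x_0 * exp((mu - sigma^2/2) t) * exp(sigma^2 t / 2) = x_0 * exp(mu t) = 3*exp(5*t/3)/4.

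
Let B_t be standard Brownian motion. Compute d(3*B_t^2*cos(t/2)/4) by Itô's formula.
d(3*B_t^2*cos(t/2)/4) = (-3*B_t^2*sin(t/2)/8 + 3*cos(t/2)/4) dt + (3*B_t*cos(t/2)/2) dB_t

Itô's formula for f(t, x): d f(t, B_t) = (f_t + (1/2) f_xx) dt + f_x dB_t. Compute partials of f(t, x) = 3*x^2*cos(t/2)/4:
  f_t(t,x)  = -3*x^2*sin(t/2)/8
  f_x(t,x)  = 3*x*cos(t/2)/2
  f_xx(t,x) = 3*cos(t/2)/2
Assemble drift = f_t + (1/2) f_xx = -3*x^2*sin(t/2)/8 + 3*cos(t/2)/4 and diffusion = f_x = 3*x*cos(t/2)/2. Substituting x = B_t:
  d(3*B_t^2*cos(t/2)/4) = (-3*B_t^2*sin(t/2)/8 + 3*cos(t/2)/4) dt + (3*B_t*cos(t/2)/2) dB_t.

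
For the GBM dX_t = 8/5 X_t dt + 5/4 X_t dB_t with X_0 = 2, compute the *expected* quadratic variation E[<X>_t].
E[<X>_t] = 500*exp(381*t/80)/381 - 500/381

<X>_t = int_0^t ((5/4) * X_s)^2 ds. Taking expectation inside the integral: E[<X>_t] = (5/4)^2 * int_0^t E[X_s^2] ds. For GBM, E[X_s^2] = x_0^2 * exp((2 mu + sigma^2) s). Integrating:
  E[<X>_t] = (5/4)^2 * 2^2 * (exp((2*(8/5) + (5/4)^2) t) - 1) / (2*(8/5) + (5/4)^2)
           = (5/4)^2 * 2^2 * (exp((381/80) t) - 1) / (381/80) = 500*exp(381*t/80)/381 - 500/381.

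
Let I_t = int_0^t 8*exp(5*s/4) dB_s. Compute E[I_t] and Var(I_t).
E[I_t] = 0; Var(I_t) = 128*exp(5*t/2)/5 - 128/5

The Itô integral of a deterministic integrand f(s) has mean 0 because each increment f(s) * (B_{s+ds} - B_s) has mean 0. By the Itô isometry:
  Var( int_0^t f(s) dB_s ) = E[ (int_0^t f(s) dB_s)^2 ] = int_0^t f(s)^2 ds.
Here f(s) = 8*exp(5*s/4), so f(s)^2 = 64*exp(5*s/2). Integrate:
  int_0^t (64*exp(5*s/2)) ds = 128*exp(5*t/2)/5 - 128/5.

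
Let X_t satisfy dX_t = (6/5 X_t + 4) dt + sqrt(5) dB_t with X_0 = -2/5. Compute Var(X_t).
Var(X_t) = 25*exp(12*t/5)/12 - 25/12

The variance V(t) = Var(X_t) satisfies V'(t) = 2 a V(t) + c^2 with V(0) = 0 (drift coefficient is linear in X, diffusion is constant). With a = 6/5, c = sqrt(5), the solution is
  V(t) = (c^2 / (2 a)) * (exp(2 a t) - 1)
       = (sqrt(5)^2 / (2*(6/5))) * (exp((12/5) t) - 1)
       = 25*exp(12*t/5)/12 - 25/12.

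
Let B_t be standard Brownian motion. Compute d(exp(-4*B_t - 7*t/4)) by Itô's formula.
d(exp(-4*B_t - 7*t/4)) = (25*exp(-4*B_t - 7*t/4)/4) dt + (-4*exp(-4*B_t - 7*t/4)) dB_t

Itô's formula for f(t, x): d f(t, B_t) = (f_t + (1/2) f_xx) dt + f_x dB_t. Compute partials of f(t, x) = exp(-7*t/4 - 4*x):
  f_t(t,x)  = -7*exp(-7*t/4 - 4*x)/4
  f_x(t,x)  = -4*exp(-7*t/4 - 4*x)
  f_xx(t,x) = 16*exp(-7*t/4 - 4*x)
Assemble drift = f_t + (1/2) f_xx = 25*exp(-7*t/4 - 4*x)/4 and diffusion = f_x = -4*exp(-7*t/4 - 4*x). Substituting x = B_t:
  d(exp(-4*B_t - 7*t/4)) = (25*exp(-4*B_t - 7*t/4)/4) dt + (-4*exp(-4*B_t - 7*t/4)) dB_t.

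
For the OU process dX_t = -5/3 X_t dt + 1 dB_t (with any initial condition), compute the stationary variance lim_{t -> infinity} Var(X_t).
lim Var(X_t) = 3/10

The OU SDE dX = -theta X dt + sigma dB admits the integrating factor exp(theta t): d(exp(theta t) X_t) = sigma exp(theta t) dB_t. Integrating from 0 to t gives X_t = x_0 * exp(-theta t) + sigma * int_0^t exp(-theta (t-s)) dB_s for any initial x_0. The Itô integral has variance (by the Itô isometry) sigma^2 * int_0^t exp(-2 theta (t - s)) ds = sigma^2 * (1 - exp(-2 theta t)) / (2 theta), independent of x_0.
With theta = 5/3, sigma = 1:
  Var(X_t) = (1)^2 * (1 - exp(-2*5/3 t)) / (2 * 5/3) = 3/10 - 3*exp(-10*t/3)/10.
As t -> infinity, exp(-2*5/3 t) -> 0, so the stationary variance is sigma^2 / (2 theta) = 3/10.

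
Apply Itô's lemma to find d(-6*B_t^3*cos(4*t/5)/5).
d(-6*B_t^3*cos(4*t/5)/5) = (6*B_t*(4*B_t^2*sin(4*t/5) - 15*cos(4*t/5))/25) dt + (-18*B_t^2*cos(4*t/5)/5) dB_t

Itô's formula for f(t, x): d f(t, B_t) = (f_t + (1/2) f_xx) dt + f_x dB_t. Compute partials of f(t, x) = -6*x^3*cos(4*t/5)/5:
  f_t(t,x)  = 24*x^3*sin(4*t/5)/25
  f_x(t,x)  = -18*x^2*cos(4*t/5)/5
  f_xx(t,x) = -36*x*cos(4*t/5)/5
Assemble drift = f_t + (1/2) f_xx = 6*x*(4*x^2*sin(4*t/5) - 15*cos(4*t/5))/25 and diffusion = f_x = -18*x^2*cos(4*t/5)/5. Substituting x = B_t:
  d(-6*B_t^3*cos(4*t/5)/5) = (6*B_t*(4*B_t^2*sin(4*t/5) - 15*cos(4*t/5))/25) dt + (-18*B_t^2*cos(4*t/5)/5) dB_t.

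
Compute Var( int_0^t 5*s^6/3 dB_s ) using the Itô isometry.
Var = 25*t^13/117

The Itô integral of a deterministic integrand f(s) has mean 0 because each increment f(s) * (B_{s+ds} - B_s) has mean 0. By the Itô isometry:
  Var( int_0^t f(s) dB_s ) = E[ (int_0^t f(s) dB_s)^2 ] = int_0^t f(s)^2 ds.
Here f(s) = 5*s^6/3, so f(s)^2 = 25*s^12/9. Integrate:
  int_0^t (25*s^12/9) ds = 25*t^13/117.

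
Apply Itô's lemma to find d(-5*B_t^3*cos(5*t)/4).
d(-5*B_t^3*cos(5*t)/4) = (5*B_t*(5*B_t^2*sin(5*t) - 3*cos(5*t))/4) dt + (-15*B_t^2*cos(5*t)/4) dB_t

Itô's formula for f(t, x): d f(t, B_t) = (f_t + (1/2) f_xx) dt + f_x dB_t. Compute partials of f(t, x) = -5*x^3*cos(5*t)/4:
  f_t(t,x)  = 25*x^3*sin(5*t)/4
  f_x(t,x)  = -15*x^2*cos(5*t)/4
  f_xx(t,x) = -15*x*cos(5*t)/2
Assemble drift = f_t + (1/2) f_xx = 5*x*(5*x^2*sin(5*t) - 3*cos(5*t))/4 and diffusion = f_x = -15*x^2*cos(5*t)/4. Substituting x = B_t:
  d(-5*B_t^3*cos(5*t)/4) = (5*B_t*(5*B_t^2*sin(5*t) - 3*cos(5*t))/4) dt + (-15*B_t^2*cos(5*t)/4) dB_t.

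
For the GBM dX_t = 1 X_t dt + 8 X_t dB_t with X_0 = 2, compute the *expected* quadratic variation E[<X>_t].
E[<X>_t] = 128*exp(66*t)/33 - 128/33

<X>_t = int_0^t (8 * X_s)^2 ds. Taking expectation inside the integral: E[<X>_t] = 8^2 * int_0^t E[X_s^2] ds. For GBM, E[X_s^2] = x_0^2 * exp((2 mu + sigma^2) s). Integrating:
  E[<X>_t] = 8^2 * 2^2 * (exp((2*1 + 8^2) t) - 1) / (2*1 + 8^2)
           = 8^2 * 2^2 * (exp(66 t) - 1) / 66 = 128*exp(66*t)/33 - 128/33.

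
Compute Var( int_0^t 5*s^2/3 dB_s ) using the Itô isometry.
Var = 5*t^5/9

The Itô integral of a deterministic integrand f(s) has mean 0 because each increment f(s) * (B_{s+ds} - B_s) has mean 0. By the Itô isometry:
  Var( int_0^t f(s) dB_s ) = E[ (int_0^t f(s) dB_s)^2 ] = int_0^t f(s)^2 ds.
Here f(s) = 5*s^2/3, so f(s)^2 = 25*s^4/9. Integrate:
  int_0^t (25*s^4/9) ds = 5*t^5/9.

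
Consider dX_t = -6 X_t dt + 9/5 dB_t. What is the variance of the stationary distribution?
lim Var(X_t) = 27/100

The OU SDE dX = -theta X dt + sigma dB admits the integrating factor exp(theta t): d(exp(theta t) X_t) = sigma exp(theta t) dB_t. Integrating from 0 to t gives X_t = x_0 * exp(-theta t) + sigma * int_0^t exp(-theta (t-s)) dB_s for any initial x_0. The Itô integral has variance (by the Itô isometry) sigma^2 * int_0^t exp(-2 theta (t - s)) ds = sigma^2 * (1 - exp(-2 theta t)) / (2 theta), independent of x_0.
With theta = 6, sigma = 9/5:
  Var(X_t) = (9/5)^2 * (1 - exp(-2*6 t)) / (2 * 6) = 27/100 - 27*exp(-12*t)/100.
As t -> infinity, exp(-2*6 t) -> 0, so the stationary variance is sigma^2 / (2 theta) = 27/100.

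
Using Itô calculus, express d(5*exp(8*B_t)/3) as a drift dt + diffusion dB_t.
d(5*exp(8*B_t)/3) = (160*exp(8*B_t)/3) dt + (40*exp(8*B_t)/3) dB_t

Itô's formula for f(B_t) gives d f(B_t) = f'(B_t) dB_t + (1/2) f''(B_t) dt. Compute derivatives of f(x) = 5*exp(8*x)/3:
  f'(x)  = 40*exp(8*x)/3
  f''(x) = 320*exp(8*x)/3
Substitute x = B_t and multiply the f'' term by 1/2:
  drift     = (1/2) * (320*exp(8*x)/3) evaluated at B_t = 160*exp(8*B_t)/3
  diffusion = (40*exp(8*x)/3) evaluated at B_t = 40*exp(8*B_t)/3
Therefore d(5*exp(8*B_t)/3) = (160*exp(8*B_t)/3) dt + (40*exp(8*B_t)/3) dB_t.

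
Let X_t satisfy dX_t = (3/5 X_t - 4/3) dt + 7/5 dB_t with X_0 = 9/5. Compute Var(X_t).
Var(X_t) = 49*exp(6*t/5)/30 - 49/30

The variance V(t) = Var(X_t) satisfies V'(t) = 2 a V(t) + c^2 with V(0) = 0 (drift coefficient is linear in X, diffusion is constant). With a = 3/5, c = 7/5, the solution is
  V(t) = (c^2 / (2 a)) * (exp(2 a t) - 1)
       = ((7/5)^2 / (2*(3/5))) * (exp((6/5) t) - 1)
       = 49*exp(6*t/5)/30 - 49/30.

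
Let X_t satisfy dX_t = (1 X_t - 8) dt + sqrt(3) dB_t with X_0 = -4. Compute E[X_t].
E[X_t] = 8 - 12*exp(t)

Taking expectations and using E[dB_t] = 0, the mean m(t) = E[X_t] satisfies the ODE m'(t) = a m(t) + b with m(0) = x_0. With a = 1, b = -8, x_0 = -4, the solution is
  m(t) = x_0 * exp(a t) + (b/a) * (exp(a t) - 1)
       = (-4) * exp(1 t) + ((-8)/1) * (exp(1 t) - 1)
       = 8 - 12*exp(t).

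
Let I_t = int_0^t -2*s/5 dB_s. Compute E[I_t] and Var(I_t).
E[I_t] = 0; Var(I_t) = 4*t^3/75

The Itô integral of a deterministic integrand f(s) has mean 0 because each increment f(s) * (B_{s+ds} - B_s) has mean 0. By the Itô isometry:
  Var( int_0^t f(s) dB_s ) = E[ (int_0^t f(s) dB_s)^2 ] = int_0^t f(s)^2 ds.
Here f(s) = -2*s/5, so f(s)^2 = 4*s^2/25. Integrate:
  int_0^t (4*s^2/25) ds = 4*t^3/75.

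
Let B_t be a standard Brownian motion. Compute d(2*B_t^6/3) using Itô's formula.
d(2*B_t^6/3) = (10*B_t^4) dt + (4*B_t^5) dB_t

Itô's formula for f(B_t) gives d f(B_t) = f'(B_t) dB_t + (1/2) f''(B_t) dt. Compute derivatives of f(x) = 2*x^6/3:
  f'(x)  = 4*x^5
  f''(x) = 20*x^4
Substitute x = B_t and multiply the f'' term by 1/2:
  drift     = (1/2) * (20*x^4) evaluated at B_t = 10*B_t^4
  diffusion = (4*x^5) evaluated at B_t = 4*B_t^5
Therefore d(2*B_t^6/3) = (10*B_t^4) dt + (4*B_t^5) dB_t.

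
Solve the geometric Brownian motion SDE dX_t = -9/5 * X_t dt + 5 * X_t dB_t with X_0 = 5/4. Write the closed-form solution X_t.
X_t = 5/4 * exp((-143/10) * t + (5) * B_t)

For GBM dX = mu X dt + sigma X dB with X_0 = x_0, apply Itô to Y = log X: dY = (mu - sigma^2/2) dt + sigma dB, so Y_t = log(x_0) + (mu - sigma^2/2) t + sigma B_t and hence X_t = x_0 * exp((mu - sigma^2/2) t + sigma B_t).
With mu = -9/5, sigma = 5, x_0 = 5/4, this gives:
  X_t = 5/4 * exp((-143/10) * t + (5) * B_t).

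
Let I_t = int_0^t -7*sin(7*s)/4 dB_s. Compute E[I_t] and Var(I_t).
E[I_t] = 0; Var(I_t) = 49*t/32 - 7*sin(14*t)/64

The Itô integral of a deterministic integrand f(s) has mean 0 because each increment f(s) * (B_{s+ds} - B_s) has mean 0. By the Itô isometry:
  Var( int_0^t f(s) dB_s ) = E[ (int_0^t f(s) dB_s)^2 ] = int_0^t f(s)^2 ds.
Here f(s) = -7*sin(7*s)/4, so f(s)^2 = 49*sin(7*s)^2/16. Integrate:
  int_0^t (49*sin(7*s)^2/16) ds = 49*t/32 - 7*sin(14*t)/64.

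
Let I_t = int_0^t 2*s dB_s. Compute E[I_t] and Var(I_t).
E[I_t] = 0; Var(I_t) = 4*t^3/3

The Itô integral of a deterministic integrand f(s) has mean 0 because each increment f(s) * (B_{s+ds} - B_s) has mean 0. By the Itô isometry:
  Var( int_0^t f(s) dB_s ) = E[ (int_0^t f(s) dB_s)^2 ] = int_0^t f(s)^2 ds.
Here f(s) = 2*s, so f(s)^2 = 4*s^2. Integrate:
  int_0^t (4*s^2) ds = 4*t^3/3.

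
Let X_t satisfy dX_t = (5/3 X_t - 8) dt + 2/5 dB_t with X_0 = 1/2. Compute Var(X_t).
Var(X_t) = 6*exp(10*t/3)/125 - 6/125

The variance V(t) = Var(X_t) satisfies V'(t) = 2 a V(t) + c^2 with V(0) = 0 (drift coefficient is linear in X, diffusion is constant). With a = 5/3, c = 2/5, the solution is
  V(t) = (c^2 / (2 a)) * (exp(2 a t) - 1)
       = ((2/5)^2 / (2*(5/3))) * (exp((10/3) t) - 1)
       = 6*exp(10*t/3)/125 - 6/125.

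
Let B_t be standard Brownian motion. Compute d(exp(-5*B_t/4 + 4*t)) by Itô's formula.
d(exp(-5*B_t/4 + 4*t)) = (153*exp(-5*B_t/4 + 4*t)/32) dt + (-5*exp(-5*B_t/4 + 4*t)/4) dB_t

Itô's formula for f(t, x): d f(t, B_t) = (f_t + (1/2) f_xx) dt + f_x dB_t. Compute partials of f(t, x) = exp(4*t - 5*x/4):
  f_t(t,x)  = 4*exp(4*t - 5*x/4)
  f_x(t,x)  = -5*exp(4*t - 5*x/4)/4
  f_xx(t,x) = 25*exp(4*t - 5*x/4)/16
Assemble drift = f_t + (1/2) f_xx = 153*exp(4*t - 5*x/4)/32 and diffusion = f_x = -5*exp(4*t - 5*x/4)/4. Substituting x = B_t:
  d(exp(-5*B_t/4 + 4*t)) = (153*exp(-5*B_t/4 + 4*t)/32) dt + (-5*exp(-5*B_t/4 + 4*t)/4) dB_t.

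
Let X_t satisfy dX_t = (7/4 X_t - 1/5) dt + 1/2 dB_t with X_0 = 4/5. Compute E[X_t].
E[X_t] = 24*exp(7*t/4)/35 + 4/35

Taking expectations and using E[dB_t] = 0, the mean m(t) = E[X_t] satisfies the ODE m'(t) = a m(t) + b with m(0) = x_0. With a = 7/4, b = -1/5, x_0 = 4/5, the solution is
  m(t) = x_0 * exp(a t) + (b/a) * (exp(a t) - 1)
       = (4/5) * exp((7/4) t) + ((-1/5)/(7/4)) * (exp((7/4) t) - 1)
       = 24*exp(7*t/4)/35 + 4/35.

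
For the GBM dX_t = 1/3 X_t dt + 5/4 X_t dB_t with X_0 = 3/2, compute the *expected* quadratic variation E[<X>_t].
E[<X>_t] = 675*exp(107*t/48)/428 - 675/428

<X>_t = int_0^t ((5/4) * X_s)^2 ds. Taking expectation inside the integral: E[<X>_t] = (5/4)^2 * int_0^t E[X_s^2] ds. For GBM, E[X_s^2] = x_0^2 * exp((2 mu + sigma^2) s). Integrating:
  E[<X>_t] = (5/4)^2 * (3/2)^2 * (exp((2*(1/3) + (5/4)^2) t) - 1) / (2*(1/3) + (5/4)^2)
           = (5/4)^2 * (3/2)^2 * (exp((107/48) t) - 1) / (107/48) = 675*exp(107*t/48)/428 - 675/428.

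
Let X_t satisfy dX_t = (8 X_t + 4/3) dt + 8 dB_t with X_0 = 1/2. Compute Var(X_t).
Var(X_t) = 4*exp(16*t) - 4

The variance V(t) = Var(X_t) satisfies V'(t) = 2 a V(t) + c^2 with V(0) = 0 (drift coefficient is linear in X, diffusion is constant). With a = 8, c = 8, the solution is
  V(t) = (c^2 / (2 a)) * (exp(2 a t) - 1)
       = (8^2 / (2*8)) * (exp(16 t) - 1)
       = 4*exp(16*t) - 4.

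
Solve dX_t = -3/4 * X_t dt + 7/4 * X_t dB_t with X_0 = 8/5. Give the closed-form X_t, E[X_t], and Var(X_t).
X_t = 8/5 * exp((-73/32) t + (7/4) B_t); E[X_t] = 8*exp(-3*t/4)/5; Var(X_t) = (64*exp(49*t/16) - 64)*exp(-3*t/2)/25

For GBM dX = mu X dt + sigma X dB with X_0 = x_0, apply Itô to Y = log X: dY = (mu - sigma^2/2) dt + sigma dB, so Y_t = log(x_0) + (mu - sigma^2/2) t + sigma B_t and hence X_t = x_0 * exp((mu - sigma^2/2) t + sigma B_t).
With mu = -3/4, sigma = 7/4, x_0 = 8/5, this gives:
  X_t = 8/5 * exp((-73/32) * t + (7/4) * B_t).
Since sigma*B_t ~ Normal(0, sigma^2 t), E[exp(sigma*B_t)] = exp(sigma^2 t / 2); so E[X_t] = x_0 * exp((mu - sigma^2/2) t) * exp(sigma^2 t / 2) = x_0 * exp(mu t) = 8*exp(-3*t/4)/5.
Var(X_t) = E[X_t^2] - (E[X_t])^2 = x_0^2 * exp(2 mu t) * (exp(sigma^2 t) - 1) = (64*exp(49*t/16) - 64)*exp(-3*t/2)/25.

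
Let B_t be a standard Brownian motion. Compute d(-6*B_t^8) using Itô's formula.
d(-6*B_t^8) = (-168*B_t^6) dt + (-48*B_t^7) dB_t

Itô's formula for f(B_t) gives d f(B_t) = f'(B_t) dB_t + (1/2) f''(B_t) dt. Compute derivatives of f(x) = -6*x^8:
  f'(x)  = -48*x^7
  f''(x) = -336*x^6
Substitute x = B_t and multiply the f'' term by 1/2:
  drift     = (1/2) * (-336*x^6) evaluated at B_t = -168*B_t^6
  diffusion = (-48*x^7) evaluated at B_t = -48*B_t^7
Therefore d(-6*B_t^8) = (-168*B_t^6) dt + (-48*B_t^7) dB_t.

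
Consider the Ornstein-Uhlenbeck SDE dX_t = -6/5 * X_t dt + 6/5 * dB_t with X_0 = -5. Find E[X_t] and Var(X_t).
E[X_t] = -5*exp(-6*t/5); Var(X_t) = 3/5 - 3*exp(-12*t/5)/5

The OU SDE dX = -theta X dt + sigma dB admits the integrating factor exp(theta t): d(exp(theta t) X_t) = sigma exp(theta t) dB_t. Integrating from 0 to t:
  X_t = x_0 * exp(-theta t) + sigma * int_0^t exp(-theta (t-s)) dB_s.
The Itô integral has mean 0 and (by the Itô isometry) variance sigma^2 * int_0^t exp(-2 theta (t - s)) ds = sigma^2 * (1 - exp(-2 theta t)) / (2 theta).
With theta = 6/5, sigma = 6/5, x_0 = -5:
  E[X_t] = -5 * exp(-6/5 t) = -5*exp(-6*t/5)
  Var(X_t) = (6/5)^2 * (1 - exp(-2*6/5 t)) / (2 * 6/5) = 3/5 - 3*exp(-12*t/5)/5.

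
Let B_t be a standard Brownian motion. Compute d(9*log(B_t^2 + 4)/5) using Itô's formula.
d(9*log(B_t^2 + 4)/5) = (9*(4 - B_t^2)/(5*(B_t^2 + 4)^2)) dt + (18*B_t/(5*(B_t^2 + 4))) dB_t

Itô's formula for f(B_t) gives d f(B_t) = f'(B_t) dB_t + (1/2) f''(B_t) dt. Compute derivatives of f(x) = 9*log(x^2 + 4)/5:
  f'(x)  = 18*x/(5*(x^2 + 4))
  f''(x) = 18*(4 - x^2)/(5*(x^2 + 4)^2)
Substitute x = B_t and multiply the f'' term by 1/2:
  drift     = (1/2) * (18*(4 - x^2)/(5*(x^2 + 4)^2)) evaluated at B_t = 9*(4 - B_t^2)/(5*(B_t^2 + 4)^2)
  diffusion = (18*x/(5*(x^2 + 4))) evaluated at B_t = 18*B_t/(5*(B_t^2 + 4))
Therefore d(9*log(B_t^2 + 4)/5) = (9*(4 - B_t^2)/(5*(B_t^2 + 4)^2)) dt + (18*B_t/(5*(B_t^2 + 4))) dB_t.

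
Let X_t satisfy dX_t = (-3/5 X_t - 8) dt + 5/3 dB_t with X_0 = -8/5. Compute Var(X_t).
Var(X_t) = 125/54 - 125*exp(-6*t/5)/54

The variance V(t) = Var(X_t) satisfies V'(t) = 2 a V(t) + c^2 with V(0) = 0 (drift coefficient is linear in X, diffusion is constant). With a = -3/5, c = 5/3, the solution is
  V(t) = (c^2 / (2 a)) * (exp(2 a t) - 1)
       = ((5/3)^2 / (2*(-3/5))) * (exp((-6/5) t) - 1)
       = 125/54 - 125*exp(-6*t/5)/54.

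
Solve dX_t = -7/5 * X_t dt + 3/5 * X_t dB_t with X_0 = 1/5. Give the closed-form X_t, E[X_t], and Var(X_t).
X_t = 1/5 * exp((-79/50) t + (3/5) B_t); E[X_t] = exp(-7*t/5)/5; Var(X_t) = (exp(9*t/25) - 1)*exp(-14*t/5)/25

For GBM dX = mu X dt + sigma X dB with X_0 = x_0, apply Itô to Y = log X: dY = (mu - sigma^2/2) dt + sigma dB, so Y_t = log(x_0) + (mu - sigma^2/2) t + sigma B_t and hence X_t = x_0 * exp((mu - sigma^2/2) t + sigma B_t).
With mu = -7/5, sigma = 3/5, x_0 = 1/5, this gives:
  X_t = 1/5 * exp((-79/50) * t + (3/5) * B_t).
Since sigma*B_t ~ Normal(0, sigma^2 t), E[exp(sigma*B_t)] = exp(sigma^2 t / 2); so E[X_t] = x_0 * exp((mu - sigma^2/2) t) * exp(sigma^2 t / 2) = x_0 * exp(mu t) = exp(-7*t/5)/5.
Var(X_t) = E[X_t^2] - (E[X_t])^2 = x_0^2 * exp(2 mu t) * (exp(sigma^2 t) - 1) = (exp(9*t/25) - 1)*exp(-14*t/5)/25.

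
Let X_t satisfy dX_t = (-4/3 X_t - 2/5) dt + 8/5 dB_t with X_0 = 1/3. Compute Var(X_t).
Var(X_t) = 24/25 - 24*exp(-8*t/3)/25

The variance V(t) = Var(X_t) satisfies V'(t) = 2 a V(t) + c^2 with V(0) = 0 (drift coefficient is linear in X, diffusion is constant). With a = -4/3, c = 8/5, the solution is
  V(t) = (c^2 / (2 a)) * (exp(2 a t) - 1)
       = ((8/5)^2 / (2*(-4/3))) * (exp((-8/3) t) - 1)
       = 24/25 - 24*exp(-8*t/3)/25.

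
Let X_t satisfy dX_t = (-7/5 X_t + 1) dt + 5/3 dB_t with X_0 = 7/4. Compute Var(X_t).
Var(X_t) = 125/126 - 125*exp(-14*t/5)/126

The variance V(t) = Var(X_t) satisfies V'(t) = 2 a V(t) + c^2 with V(0) = 0 (drift coefficient is linear in X, diffusion is constant). With a = -7/5, c = 5/3, the solution is
  V(t) = (c^2 / (2 a)) * (exp(2 a t) - 1)
       = ((5/3)^2 / (2*(-7/5))) * (exp((-14/5) t) - 1)
       = 125/126 - 125*exp(-14*t/5)/126.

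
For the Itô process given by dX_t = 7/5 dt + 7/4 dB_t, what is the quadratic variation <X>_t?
<X>_t = 49*t/16

For an Itô process dX_t = a(t) dt + b(t) dB_t, the quadratic variation is <X>_t = int_0^t b(s)^2 ds (the drift term does not contribute). Here b(s) = 7/4, so
  b(s)^2 = 49/16.
Integrating from 0 to t:
  <X>_t = int_0^t (49/16) ds = 49*t/16.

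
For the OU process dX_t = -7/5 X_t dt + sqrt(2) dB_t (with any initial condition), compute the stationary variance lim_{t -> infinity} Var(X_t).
lim Var(X_t) = 5/7

The OU SDE dX = -theta X dt + sigma dB admits the integrating factor exp(theta t): d(exp(theta t) X_t) = sigma exp(theta t) dB_t. Integrating from 0 to t gives X_t = x_0 * exp(-theta t) + sigma * int_0^t exp(-theta (t-s)) dB_s for any initial x_0. The Itô integral has variance (by the Itô isometry) sigma^2 * int_0^t exp(-2 theta (t - s)) ds = sigma^2 * (1 - exp(-2 theta t)) / (2 theta), independent of x_0.
With theta = 7/5, sigma = sqrt(2):
  Var(X_t) = (sqrt(2))^2 * (1 - exp(-2*7/5 t)) / (2 * 7/5) = 5/7 - 5*exp(-14*t/5)/7.
As t -> infinity, exp(-2*7/5 t) -> 0, so the stationary variance is sigma^2 / (2 theta) = 5/7.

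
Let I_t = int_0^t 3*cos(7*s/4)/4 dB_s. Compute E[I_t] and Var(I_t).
E[I_t] = 0; Var(I_t) = 9*t/32 + 9*sin(7*t/2)/112

The Itô integral of a deterministic integrand f(s) has mean 0 because each increment f(s) * (B_{s+ds} - B_s) has mean 0. By the Itô isometry:
  Var( int_0^t f(s) dB_s ) = E[ (int_0^t f(s) dB_s)^2 ] = int_0^t f(s)^2 ds.
Here f(s) = 3*cos(7*s/4)/4, so f(s)^2 = 9*cos(7*s/4)^2/16. Integrate:
  int_0^t (9*cos(7*s/4)^2/16) ds = 9*t/32 + 9*sin(7*t/2)/112.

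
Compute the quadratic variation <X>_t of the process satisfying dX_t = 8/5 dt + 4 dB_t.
<X>_t = 16*t

For an Itô process dX_t = a(t) dt + b(t) dB_t, the quadratic variation is <X>_t = int_0^t b(s)^2 ds (the drift term does not contribute). Here b(s) = 4, so
  b(s)^2 = 16.
Integrating from 0 to t:
  <X>_t = int_0^t (16) ds = 16*t.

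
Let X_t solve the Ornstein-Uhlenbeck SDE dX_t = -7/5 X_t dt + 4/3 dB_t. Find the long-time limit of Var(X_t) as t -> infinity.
lim Var(X_t) = 40/63

The OU SDE dX = -theta X dt + sigma dB admits the integrating factor exp(theta t): d(exp(theta t) X_t) = sigma exp(theta t) dB_t. Integrating from 0 to t gives X_t = x_0 * exp(-theta t) + sigma * int_0^t exp(-theta (t-s)) dB_s for any initial x_0. The Itô integral has variance (by the Itô isometry) sigma^2 * int_0^t exp(-2 theta (t - s)) ds = sigma^2 * (1 - exp(-2 theta t)) / (2 theta), independent of x_0.
With theta = 7/5, sigma = 4/3:
  Var(X_t) = (4/3)^2 * (1 - exp(-2*7/5 t)) / (2 * 7/5) = 40/63 - 40*exp(-14*t/5)/63.
As t -> infinity, exp(-2*7/5 t) -> 0, so the stationary variance is sigma^2 / (2 theta) = 40/63.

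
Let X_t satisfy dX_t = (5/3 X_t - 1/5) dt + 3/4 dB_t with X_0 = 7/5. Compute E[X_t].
E[X_t] = 32*exp(5*t/3)/25 + 3/25

Taking expectations and using E[dB_t] = 0, the mean m(t) = E[X_t] satisfies the ODE m'(t) = a m(t) + b with m(0) = x_0. With a = 5/3, b = -1/5, x_0 = 7/5, the solution is
  m(t) = x_0 * exp(a t) + (b/a) * (exp(a t) - 1)
       = (7/5) * exp((5/3) t) + ((-1/5)/(5/3)) * (exp((5/3) t) - 1)
       = 32*exp(5*t/3)/25 + 3/25.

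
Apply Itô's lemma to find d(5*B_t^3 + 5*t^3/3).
d(5*B_t^3 + 5*t^3/3) = (15*B_t + 5*t^2) dt + (15*B_t^2) dB_t

Itô's formula for f(t, x): d f(t, B_t) = (f_t + (1/2) f_xx) dt + f_x dB_t. Compute partials of f(t, x) = 5*t^3/3 + 5*x^3:
  f_t(t,x)  = 5*t^2
  f_x(t,x)  = 15*x^2
  f_xx(t,x) = 30*x
Assemble drift = f_t + (1/2) f_xx = 5*t^2 + 15*x and diffusion = f_x = 15*x^2. Substituting x = B_t:
  d(5*B_t^3 + 5*t^3/3) = (15*B_t + 5*t^2) dt + (15*B_t^2) dB_t.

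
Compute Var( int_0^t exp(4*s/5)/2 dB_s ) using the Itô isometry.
Var = 5*exp(8*t/5)/32 - 5/32

The Itô integral of a deterministic integrand f(s) has mean 0 because each increment f(s) * (B_{s+ds} - B_s) has mean 0. By the Itô isometry:
  Var( int_0^t f(s) dB_s ) = E[ (int_0^t f(s) dB_s)^2 ] = int_0^t f(s)^2 ds.
Here f(s) = exp(4*s/5)/2, so f(s)^2 = exp(8*s/5)/4. Integrate:
  int_0^t (exp(8*s/5)/4) ds = 5*exp(8*t/5)/32 - 5/32.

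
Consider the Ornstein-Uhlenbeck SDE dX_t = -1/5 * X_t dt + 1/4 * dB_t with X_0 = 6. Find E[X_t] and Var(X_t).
E[X_t] = 6*exp(-t/5); Var(X_t) = 5/32 - 5*exp(-2*t/5)/32

The OU SDE dX = -theta X dt + sigma dB admits the integrating factor exp(theta t): d(exp(theta t) X_t) = sigma exp(theta t) dB_t. Integrating from 0 to t:
  X_t = x_0 * exp(-theta t) + sigma * int_0^t exp(-theta (t-s)) dB_s.
The Itô integral has mean 0 and (by the Itô isometry) variance sigma^2 * int_0^t exp(-2 theta (t - s)) ds = sigma^2 * (1 - exp(-2 theta t)) / (2 theta).
With theta = 1/5, sigma = 1/4, x_0 = 6:
  E[X_t] = 6 * exp(-1/5 t) = 6*exp(-t/5)
  Var(X_t) = (1/4)^2 * (1 - exp(-2*1/5 t)) / (2 * 1/5) = 5/32 - 5*exp(-2*t/5)/32.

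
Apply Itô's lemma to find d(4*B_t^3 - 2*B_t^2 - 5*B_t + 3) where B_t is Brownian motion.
d(4*B_t^3 - 2*B_t^2 - 5*B_t + 3) = (12*B_t - 2) dt + (12*B_t^2 - 4*B_t - 5) dB_t

Itô's formula for f(B_t) gives d f(B_t) = f'(B_t) dB_t + (1/2) f''(B_t) dt. Compute derivatives of f(x) = 4*x^3 - 2*x^2 - 5*x + 3:
  f'(x)  = 12*x^2 - 4*x - 5
  f''(x) = 24*x - 4
Substitute x = B_t and multiply the f'' term by 1/2:
  drift     = (1/2) * (24*x - 4) evaluated at B_t = 12*B_t - 2
  diffusion = (12*x^2 - 4*x - 5) evaluated at B_t = 12*B_t^2 - 4*B_t - 5
Therefore d(4*B_t^3 - 2*B_t^2 - 5*B_t + 3) = (12*B_t - 2) dt + (12*B_t^2 - 4*B_t - 5) dB_t.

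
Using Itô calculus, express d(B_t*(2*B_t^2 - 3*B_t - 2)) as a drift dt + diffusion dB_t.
d(B_t*(2*B_t^2 - 3*B_t - 2)) = (6*B_t - 3) dt + (6*B_t^2 - 6*B_t - 2) dB_t

Itô's formula for f(B_t) gives d f(B_t) = f'(B_t) dB_t + (1/2) f''(B_t) dt. Compute derivatives of f(x) = x*(2*x^2 - 3*x - 2):
  f'(x)  = 6*x^2 - 6*x - 2
  f''(x) = 12*x - 6
Substitute x = B_t and multiply the f'' term by 1/2:
  drift     = (1/2) * (12*x - 6) evaluated at B_t = 6*B_t - 3
  diffusion = (6*x^2 - 6*x - 2) evaluated at B_t = 6*B_t^2 - 6*B_t - 2
Therefore d(B_t*(2*B_t^2 - 3*B_t - 2)) = (6*B_t - 3) dt + (6*B_t^2 - 6*B_t - 2) dB_t.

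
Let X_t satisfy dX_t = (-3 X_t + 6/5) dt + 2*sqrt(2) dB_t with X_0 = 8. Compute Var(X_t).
Var(X_t) = 4/3 - 4*exp(-6*t)/3

The variance V(t) = Var(X_t) satisfies V'(t) = 2 a V(t) + c^2 with V(0) = 0 (drift coefficient is linear in X, diffusion is constant). With a = -3, c = 2*sqrt(2), the solution is
  V(t) = (c^2 / (2 a)) * (exp(2 a t) - 1)
       = ((2*sqrt(2))^2 / (2*(-3))) * (exp((-6) t) - 1)
       = 4/3 - 4*exp(-6*t)/3.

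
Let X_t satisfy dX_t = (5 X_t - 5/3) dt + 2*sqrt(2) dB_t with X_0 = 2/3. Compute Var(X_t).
Var(X_t) = 4*exp(10*t)/5 - 4/5

The variance V(t) = Var(X_t) satisfies V'(t) = 2 a V(t) + c^2 with V(0) = 0 (drift coefficient is linear in X, diffusion is constant). With a = 5, c = 2*sqrt(2), the solution is
  V(t) = (c^2 / (2 a)) * (exp(2 a t) - 1)
       = ((2*sqrt(2))^2 / (2*5)) * (exp(10 t) - 1)
       = 4*exp(10*t)/5 - 4/5.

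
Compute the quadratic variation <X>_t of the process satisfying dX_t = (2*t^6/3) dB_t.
<X>_t = 4*t^13/117

For an Itô process dX_t = a(t) dt + b(t) dB_t, the quadratic variation is <X>_t = int_0^t b(s)^2 ds (the drift term does not contribute). Here b(s) = 2*s^6/3, so
  b(s)^2 = 4*s^12/9.
Integrating from 0 to t:
  <X>_t = int_0^t (4*s^12/9) ds = 4*t^13/117.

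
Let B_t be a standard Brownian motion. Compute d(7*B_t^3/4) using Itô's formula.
d(7*B_t^3/4) = (21*B_t/4) dt + (21*B_t^2/4) dB_t

Itô's formula for f(B_t) gives d f(B_t) = f'(B_t) dB_t + (1/2) f''(B_t) dt. Compute derivatives of f(x) = 7*x^3/4:
  f'(x)  = 21*x^2/4
  f''(x) = 21*x/2
Substitute x = B_t and multiply the f'' term by 1/2:
  drift     = (1/2) * (21*x/2) evaluated at B_t = 21*B_t/4
  diffusion = (21*x^2/4) evaluated at B_t = 21*B_t^2/4
Therefore d(7*B_t^3/4) = (21*B_t/4) dt + (21*B_t^2/4) dB_t.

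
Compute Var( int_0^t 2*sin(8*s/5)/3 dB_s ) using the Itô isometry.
Var = 2*t/9 - 5*sin(8*t/5)*cos(8*t/5)/36

The Itô integral of a deterministic integrand f(s) has mean 0 because each increment f(s) * (B_{s+ds} - B_s) has mean 0. By the Itô isometry:
  Var( int_0^t f(s) dB_s ) = E[ (int_0^t f(s) dB_s)^2 ] = int_0^t f(s)^2 ds.
Here f(s) = 2*sin(8*s/5)/3, so f(s)^2 = 4*sin(8*s/5)^2/9. Integrate:
  int_0^t (4*sin(8*s/5)^2/9) ds = 2*t/9 - 5*sin(8*t/5)*cos(8*t/5)/36.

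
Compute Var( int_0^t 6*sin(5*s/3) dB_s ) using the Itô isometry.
Var = 18*t - 27*sin(10*t/3)/5

The Itô integral of a deterministic integrand f(s) has mean 0 because each increment f(s) * (B_{s+ds} - B_s) has mean 0. By the Itô isometry:
  Var( int_0^t f(s) dB_s ) = E[ (int_0^t f(s) dB_s)^2 ] = int_0^t f(s)^2 ds.
Here f(s) = 6*sin(5*s/3), so f(s)^2 = 36*sin(5*s/3)^2. Integrate:
  int_0^t (36*sin(5*s/3)^2) ds = 18*t - 27*sin(10*t/3)/5.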